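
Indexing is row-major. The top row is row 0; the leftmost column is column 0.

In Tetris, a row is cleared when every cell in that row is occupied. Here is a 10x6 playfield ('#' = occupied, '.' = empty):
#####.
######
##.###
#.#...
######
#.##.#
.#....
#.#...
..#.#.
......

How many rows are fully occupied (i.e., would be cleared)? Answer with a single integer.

Answer: 2

Derivation:
Check each row:
  row 0: 1 empty cell -> not full
  row 1: 0 empty cells -> FULL (clear)
  row 2: 1 empty cell -> not full
  row 3: 4 empty cells -> not full
  row 4: 0 empty cells -> FULL (clear)
  row 5: 2 empty cells -> not full
  row 6: 5 empty cells -> not full
  row 7: 4 empty cells -> not full
  row 8: 4 empty cells -> not full
  row 9: 6 empty cells -> not full
Total rows cleared: 2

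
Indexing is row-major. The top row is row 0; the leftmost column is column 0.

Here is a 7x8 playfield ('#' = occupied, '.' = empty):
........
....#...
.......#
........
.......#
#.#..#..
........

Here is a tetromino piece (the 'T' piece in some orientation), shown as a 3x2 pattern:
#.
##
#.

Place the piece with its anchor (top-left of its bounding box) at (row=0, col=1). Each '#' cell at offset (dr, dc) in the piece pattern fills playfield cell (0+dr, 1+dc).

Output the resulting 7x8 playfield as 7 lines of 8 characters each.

Answer: .#......
.##.#...
.#.....#
........
.......#
#.#..#..
........

Derivation:
Fill (0+0,1+0) = (0,1)
Fill (0+1,1+0) = (1,1)
Fill (0+1,1+1) = (1,2)
Fill (0+2,1+0) = (2,1)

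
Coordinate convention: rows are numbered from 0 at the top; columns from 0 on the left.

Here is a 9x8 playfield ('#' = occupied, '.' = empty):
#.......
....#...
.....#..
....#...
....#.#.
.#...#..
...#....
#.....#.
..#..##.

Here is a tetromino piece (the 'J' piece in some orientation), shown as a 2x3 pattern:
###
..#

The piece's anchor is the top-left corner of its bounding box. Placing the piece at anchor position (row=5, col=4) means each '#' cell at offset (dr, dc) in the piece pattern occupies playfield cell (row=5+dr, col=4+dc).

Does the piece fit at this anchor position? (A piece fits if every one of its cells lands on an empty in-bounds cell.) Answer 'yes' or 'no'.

Check each piece cell at anchor (5, 4):
  offset (0,0) -> (5,4): empty -> OK
  offset (0,1) -> (5,5): occupied ('#') -> FAIL
  offset (0,2) -> (5,6): empty -> OK
  offset (1,2) -> (6,6): empty -> OK
All cells valid: no

Answer: no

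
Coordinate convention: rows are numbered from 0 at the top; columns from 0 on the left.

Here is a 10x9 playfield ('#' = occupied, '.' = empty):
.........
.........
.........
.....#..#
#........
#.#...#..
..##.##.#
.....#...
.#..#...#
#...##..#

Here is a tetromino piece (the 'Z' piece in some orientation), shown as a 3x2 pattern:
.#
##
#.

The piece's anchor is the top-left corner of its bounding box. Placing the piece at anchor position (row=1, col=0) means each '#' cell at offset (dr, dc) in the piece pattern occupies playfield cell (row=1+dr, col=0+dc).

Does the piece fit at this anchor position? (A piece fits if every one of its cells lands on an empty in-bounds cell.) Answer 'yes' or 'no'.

Answer: yes

Derivation:
Check each piece cell at anchor (1, 0):
  offset (0,1) -> (1,1): empty -> OK
  offset (1,0) -> (2,0): empty -> OK
  offset (1,1) -> (2,1): empty -> OK
  offset (2,0) -> (3,0): empty -> OK
All cells valid: yes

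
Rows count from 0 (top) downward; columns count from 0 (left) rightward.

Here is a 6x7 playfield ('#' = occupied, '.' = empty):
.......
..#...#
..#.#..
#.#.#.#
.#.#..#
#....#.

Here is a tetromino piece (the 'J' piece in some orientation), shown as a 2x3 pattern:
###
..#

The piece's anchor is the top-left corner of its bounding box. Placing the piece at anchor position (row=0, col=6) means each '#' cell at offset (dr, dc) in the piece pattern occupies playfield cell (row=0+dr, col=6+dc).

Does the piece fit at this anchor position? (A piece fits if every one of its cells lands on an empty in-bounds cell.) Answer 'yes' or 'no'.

Check each piece cell at anchor (0, 6):
  offset (0,0) -> (0,6): empty -> OK
  offset (0,1) -> (0,7): out of bounds -> FAIL
  offset (0,2) -> (0,8): out of bounds -> FAIL
  offset (1,2) -> (1,8): out of bounds -> FAIL
All cells valid: no

Answer: no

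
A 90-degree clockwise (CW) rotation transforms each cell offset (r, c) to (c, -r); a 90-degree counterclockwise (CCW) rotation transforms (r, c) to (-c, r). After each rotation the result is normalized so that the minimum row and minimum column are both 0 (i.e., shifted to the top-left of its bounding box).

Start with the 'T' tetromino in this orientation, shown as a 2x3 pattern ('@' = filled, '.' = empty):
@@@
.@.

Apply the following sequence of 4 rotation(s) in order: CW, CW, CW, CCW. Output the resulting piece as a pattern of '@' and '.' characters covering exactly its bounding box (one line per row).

Start:
@@@
.@.
After rotation 1 (CW):
.@
@@
.@
After rotation 2 (CW):
.@.
@@@
After rotation 3 (CW):
@.
@@
@.
After rotation 4 (CCW):
.@.
@@@

Answer: .@.
@@@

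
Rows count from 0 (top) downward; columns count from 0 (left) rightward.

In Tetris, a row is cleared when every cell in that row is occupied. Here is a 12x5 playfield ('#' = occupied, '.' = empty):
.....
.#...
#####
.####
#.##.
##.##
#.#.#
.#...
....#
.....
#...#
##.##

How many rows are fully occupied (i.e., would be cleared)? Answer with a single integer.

Check each row:
  row 0: 5 empty cells -> not full
  row 1: 4 empty cells -> not full
  row 2: 0 empty cells -> FULL (clear)
  row 3: 1 empty cell -> not full
  row 4: 2 empty cells -> not full
  row 5: 1 empty cell -> not full
  row 6: 2 empty cells -> not full
  row 7: 4 empty cells -> not full
  row 8: 4 empty cells -> not full
  row 9: 5 empty cells -> not full
  row 10: 3 empty cells -> not full
  row 11: 1 empty cell -> not full
Total rows cleared: 1

Answer: 1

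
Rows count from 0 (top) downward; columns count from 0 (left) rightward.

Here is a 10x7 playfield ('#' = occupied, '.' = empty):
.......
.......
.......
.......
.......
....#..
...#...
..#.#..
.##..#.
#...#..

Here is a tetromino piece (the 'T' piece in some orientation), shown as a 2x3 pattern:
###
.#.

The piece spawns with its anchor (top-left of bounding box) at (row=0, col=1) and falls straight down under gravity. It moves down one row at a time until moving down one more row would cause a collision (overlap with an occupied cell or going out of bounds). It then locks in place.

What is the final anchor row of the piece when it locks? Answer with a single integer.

Answer: 5

Derivation:
Spawn at (row=0, col=1). Try each row:
  row 0: fits
  row 1: fits
  row 2: fits
  row 3: fits
  row 4: fits
  row 5: fits
  row 6: blocked -> lock at row 5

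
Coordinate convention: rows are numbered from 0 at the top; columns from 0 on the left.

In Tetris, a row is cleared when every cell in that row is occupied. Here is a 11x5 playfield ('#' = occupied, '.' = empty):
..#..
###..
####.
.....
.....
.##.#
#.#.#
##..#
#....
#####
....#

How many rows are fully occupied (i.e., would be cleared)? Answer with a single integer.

Answer: 1

Derivation:
Check each row:
  row 0: 4 empty cells -> not full
  row 1: 2 empty cells -> not full
  row 2: 1 empty cell -> not full
  row 3: 5 empty cells -> not full
  row 4: 5 empty cells -> not full
  row 5: 2 empty cells -> not full
  row 6: 2 empty cells -> not full
  row 7: 2 empty cells -> not full
  row 8: 4 empty cells -> not full
  row 9: 0 empty cells -> FULL (clear)
  row 10: 4 empty cells -> not full
Total rows cleared: 1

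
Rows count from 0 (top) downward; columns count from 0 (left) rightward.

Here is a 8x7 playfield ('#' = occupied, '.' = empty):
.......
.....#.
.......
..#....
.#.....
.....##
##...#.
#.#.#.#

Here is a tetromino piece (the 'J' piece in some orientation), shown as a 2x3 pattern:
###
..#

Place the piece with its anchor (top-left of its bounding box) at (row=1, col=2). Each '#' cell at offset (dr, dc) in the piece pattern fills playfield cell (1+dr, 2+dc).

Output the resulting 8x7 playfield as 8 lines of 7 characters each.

Answer: .......
..####.
....#..
..#....
.#.....
.....##
##...#.
#.#.#.#

Derivation:
Fill (1+0,2+0) = (1,2)
Fill (1+0,2+1) = (1,3)
Fill (1+0,2+2) = (1,4)
Fill (1+1,2+2) = (2,4)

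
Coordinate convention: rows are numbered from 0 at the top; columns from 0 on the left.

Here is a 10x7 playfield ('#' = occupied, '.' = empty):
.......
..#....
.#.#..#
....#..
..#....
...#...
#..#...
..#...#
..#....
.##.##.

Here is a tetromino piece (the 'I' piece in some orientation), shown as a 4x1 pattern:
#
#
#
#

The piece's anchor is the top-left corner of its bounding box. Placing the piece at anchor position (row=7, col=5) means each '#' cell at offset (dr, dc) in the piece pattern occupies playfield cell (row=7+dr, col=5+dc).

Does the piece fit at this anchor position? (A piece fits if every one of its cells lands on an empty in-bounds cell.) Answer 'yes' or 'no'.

Check each piece cell at anchor (7, 5):
  offset (0,0) -> (7,5): empty -> OK
  offset (1,0) -> (8,5): empty -> OK
  offset (2,0) -> (9,5): occupied ('#') -> FAIL
  offset (3,0) -> (10,5): out of bounds -> FAIL
All cells valid: no

Answer: no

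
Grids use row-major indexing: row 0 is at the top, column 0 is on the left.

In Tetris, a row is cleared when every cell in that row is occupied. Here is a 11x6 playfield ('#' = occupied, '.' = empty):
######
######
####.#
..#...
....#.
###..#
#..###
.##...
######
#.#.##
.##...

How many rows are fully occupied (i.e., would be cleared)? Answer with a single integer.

Check each row:
  row 0: 0 empty cells -> FULL (clear)
  row 1: 0 empty cells -> FULL (clear)
  row 2: 1 empty cell -> not full
  row 3: 5 empty cells -> not full
  row 4: 5 empty cells -> not full
  row 5: 2 empty cells -> not full
  row 6: 2 empty cells -> not full
  row 7: 4 empty cells -> not full
  row 8: 0 empty cells -> FULL (clear)
  row 9: 2 empty cells -> not full
  row 10: 4 empty cells -> not full
Total rows cleared: 3

Answer: 3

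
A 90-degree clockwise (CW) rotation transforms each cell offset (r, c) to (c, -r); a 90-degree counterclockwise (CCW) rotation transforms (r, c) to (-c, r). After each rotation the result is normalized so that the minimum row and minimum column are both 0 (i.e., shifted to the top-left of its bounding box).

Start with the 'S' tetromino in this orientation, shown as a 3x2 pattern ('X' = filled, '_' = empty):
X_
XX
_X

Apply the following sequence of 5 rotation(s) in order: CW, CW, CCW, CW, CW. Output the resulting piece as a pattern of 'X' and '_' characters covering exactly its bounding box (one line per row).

Answer: _XX
XX_

Derivation:
Start:
X_
XX
_X
After rotation 1 (CW):
_XX
XX_
After rotation 2 (CW):
X_
XX
_X
After rotation 3 (CCW):
_XX
XX_
After rotation 4 (CW):
X_
XX
_X
After rotation 5 (CW):
_XX
XX_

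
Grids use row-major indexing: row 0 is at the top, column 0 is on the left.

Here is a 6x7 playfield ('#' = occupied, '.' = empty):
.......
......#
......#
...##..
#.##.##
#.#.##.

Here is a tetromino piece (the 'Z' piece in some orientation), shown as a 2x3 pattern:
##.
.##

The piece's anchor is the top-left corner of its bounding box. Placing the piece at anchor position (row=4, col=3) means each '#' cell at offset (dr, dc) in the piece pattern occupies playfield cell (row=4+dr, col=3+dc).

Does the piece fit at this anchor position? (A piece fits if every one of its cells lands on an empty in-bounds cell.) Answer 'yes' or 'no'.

Answer: no

Derivation:
Check each piece cell at anchor (4, 3):
  offset (0,0) -> (4,3): occupied ('#') -> FAIL
  offset (0,1) -> (4,4): empty -> OK
  offset (1,1) -> (5,4): occupied ('#') -> FAIL
  offset (1,2) -> (5,5): occupied ('#') -> FAIL
All cells valid: no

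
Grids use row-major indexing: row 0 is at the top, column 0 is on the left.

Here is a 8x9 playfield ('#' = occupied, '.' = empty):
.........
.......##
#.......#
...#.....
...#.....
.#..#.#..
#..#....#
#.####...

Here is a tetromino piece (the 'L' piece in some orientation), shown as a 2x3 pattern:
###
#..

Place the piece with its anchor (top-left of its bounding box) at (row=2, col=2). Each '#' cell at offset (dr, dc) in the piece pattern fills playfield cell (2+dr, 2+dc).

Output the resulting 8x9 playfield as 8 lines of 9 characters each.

Fill (2+0,2+0) = (2,2)
Fill (2+0,2+1) = (2,3)
Fill (2+0,2+2) = (2,4)
Fill (2+1,2+0) = (3,2)

Answer: .........
.......##
#.###...#
..##.....
...#.....
.#..#.#..
#..#....#
#.####...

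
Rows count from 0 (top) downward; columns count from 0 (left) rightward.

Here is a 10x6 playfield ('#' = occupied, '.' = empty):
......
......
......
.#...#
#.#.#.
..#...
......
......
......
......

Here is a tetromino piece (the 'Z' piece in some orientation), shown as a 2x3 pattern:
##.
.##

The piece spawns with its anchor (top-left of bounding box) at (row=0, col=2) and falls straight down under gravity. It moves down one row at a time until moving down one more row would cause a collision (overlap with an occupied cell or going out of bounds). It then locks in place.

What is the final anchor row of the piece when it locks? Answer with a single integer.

Spawn at (row=0, col=2). Try each row:
  row 0: fits
  row 1: fits
  row 2: fits
  row 3: blocked -> lock at row 2

Answer: 2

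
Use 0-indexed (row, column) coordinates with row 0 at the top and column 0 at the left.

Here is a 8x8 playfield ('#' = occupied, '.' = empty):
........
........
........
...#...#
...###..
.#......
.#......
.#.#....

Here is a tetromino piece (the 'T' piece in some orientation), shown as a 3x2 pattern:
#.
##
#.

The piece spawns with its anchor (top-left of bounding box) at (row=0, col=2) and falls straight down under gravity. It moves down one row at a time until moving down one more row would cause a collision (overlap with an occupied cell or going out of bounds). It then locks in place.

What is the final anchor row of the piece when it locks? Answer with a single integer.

Answer: 1

Derivation:
Spawn at (row=0, col=2). Try each row:
  row 0: fits
  row 1: fits
  row 2: blocked -> lock at row 1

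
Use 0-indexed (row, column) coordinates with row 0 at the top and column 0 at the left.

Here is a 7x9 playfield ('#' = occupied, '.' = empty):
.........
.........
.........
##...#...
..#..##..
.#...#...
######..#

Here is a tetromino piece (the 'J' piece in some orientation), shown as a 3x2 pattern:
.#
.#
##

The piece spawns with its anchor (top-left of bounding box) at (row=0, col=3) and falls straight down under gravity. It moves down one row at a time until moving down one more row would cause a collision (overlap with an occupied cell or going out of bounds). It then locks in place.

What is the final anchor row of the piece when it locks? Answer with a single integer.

Spawn at (row=0, col=3). Try each row:
  row 0: fits
  row 1: fits
  row 2: fits
  row 3: fits
  row 4: blocked -> lock at row 3

Answer: 3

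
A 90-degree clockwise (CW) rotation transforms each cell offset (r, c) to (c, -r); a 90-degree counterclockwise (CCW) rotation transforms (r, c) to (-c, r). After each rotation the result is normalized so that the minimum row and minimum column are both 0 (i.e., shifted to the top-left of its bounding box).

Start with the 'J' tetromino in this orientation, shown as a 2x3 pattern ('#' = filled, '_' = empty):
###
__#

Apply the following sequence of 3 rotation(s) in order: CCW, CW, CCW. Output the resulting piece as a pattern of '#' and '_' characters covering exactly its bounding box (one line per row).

Answer: ##
#_
#_

Derivation:
Start:
###
__#
After rotation 1 (CCW):
##
#_
#_
After rotation 2 (CW):
###
__#
After rotation 3 (CCW):
##
#_
#_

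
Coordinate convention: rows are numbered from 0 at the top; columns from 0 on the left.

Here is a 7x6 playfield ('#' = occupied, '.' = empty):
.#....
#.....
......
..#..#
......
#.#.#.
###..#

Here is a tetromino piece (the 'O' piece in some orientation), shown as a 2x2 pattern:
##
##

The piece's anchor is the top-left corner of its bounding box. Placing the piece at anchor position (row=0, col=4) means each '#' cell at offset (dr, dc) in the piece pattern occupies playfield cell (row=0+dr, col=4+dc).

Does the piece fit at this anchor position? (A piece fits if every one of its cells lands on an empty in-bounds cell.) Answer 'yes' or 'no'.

Answer: yes

Derivation:
Check each piece cell at anchor (0, 4):
  offset (0,0) -> (0,4): empty -> OK
  offset (0,1) -> (0,5): empty -> OK
  offset (1,0) -> (1,4): empty -> OK
  offset (1,1) -> (1,5): empty -> OK
All cells valid: yes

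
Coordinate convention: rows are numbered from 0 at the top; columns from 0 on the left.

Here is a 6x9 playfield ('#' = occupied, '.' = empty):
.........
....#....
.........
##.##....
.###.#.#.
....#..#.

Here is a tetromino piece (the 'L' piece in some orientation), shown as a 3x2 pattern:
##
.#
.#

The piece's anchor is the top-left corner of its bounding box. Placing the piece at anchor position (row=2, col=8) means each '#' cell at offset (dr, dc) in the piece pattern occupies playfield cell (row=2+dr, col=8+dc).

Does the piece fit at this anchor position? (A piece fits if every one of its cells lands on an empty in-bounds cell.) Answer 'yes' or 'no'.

Answer: no

Derivation:
Check each piece cell at anchor (2, 8):
  offset (0,0) -> (2,8): empty -> OK
  offset (0,1) -> (2,9): out of bounds -> FAIL
  offset (1,1) -> (3,9): out of bounds -> FAIL
  offset (2,1) -> (4,9): out of bounds -> FAIL
All cells valid: no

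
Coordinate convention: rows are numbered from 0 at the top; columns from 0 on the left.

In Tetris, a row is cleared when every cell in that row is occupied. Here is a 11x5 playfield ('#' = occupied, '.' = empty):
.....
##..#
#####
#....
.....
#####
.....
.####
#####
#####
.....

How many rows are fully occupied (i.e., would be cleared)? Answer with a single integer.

Answer: 4

Derivation:
Check each row:
  row 0: 5 empty cells -> not full
  row 1: 2 empty cells -> not full
  row 2: 0 empty cells -> FULL (clear)
  row 3: 4 empty cells -> not full
  row 4: 5 empty cells -> not full
  row 5: 0 empty cells -> FULL (clear)
  row 6: 5 empty cells -> not full
  row 7: 1 empty cell -> not full
  row 8: 0 empty cells -> FULL (clear)
  row 9: 0 empty cells -> FULL (clear)
  row 10: 5 empty cells -> not full
Total rows cleared: 4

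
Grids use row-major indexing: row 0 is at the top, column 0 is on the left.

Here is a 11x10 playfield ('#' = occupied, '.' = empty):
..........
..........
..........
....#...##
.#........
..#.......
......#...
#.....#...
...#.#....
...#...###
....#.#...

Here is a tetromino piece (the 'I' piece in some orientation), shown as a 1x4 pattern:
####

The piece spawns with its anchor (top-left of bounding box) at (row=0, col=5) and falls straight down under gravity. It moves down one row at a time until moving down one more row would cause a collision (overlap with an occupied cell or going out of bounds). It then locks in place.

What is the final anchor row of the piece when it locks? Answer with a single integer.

Answer: 2

Derivation:
Spawn at (row=0, col=5). Try each row:
  row 0: fits
  row 1: fits
  row 2: fits
  row 3: blocked -> lock at row 2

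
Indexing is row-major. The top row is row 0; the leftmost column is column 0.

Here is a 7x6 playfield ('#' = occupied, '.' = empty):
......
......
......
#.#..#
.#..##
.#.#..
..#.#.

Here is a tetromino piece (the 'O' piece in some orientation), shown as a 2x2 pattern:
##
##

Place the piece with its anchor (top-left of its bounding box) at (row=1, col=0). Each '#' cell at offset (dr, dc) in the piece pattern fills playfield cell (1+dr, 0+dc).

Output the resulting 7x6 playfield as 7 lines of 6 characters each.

Answer: ......
##....
##....
#.#..#
.#..##
.#.#..
..#.#.

Derivation:
Fill (1+0,0+0) = (1,0)
Fill (1+0,0+1) = (1,1)
Fill (1+1,0+0) = (2,0)
Fill (1+1,0+1) = (2,1)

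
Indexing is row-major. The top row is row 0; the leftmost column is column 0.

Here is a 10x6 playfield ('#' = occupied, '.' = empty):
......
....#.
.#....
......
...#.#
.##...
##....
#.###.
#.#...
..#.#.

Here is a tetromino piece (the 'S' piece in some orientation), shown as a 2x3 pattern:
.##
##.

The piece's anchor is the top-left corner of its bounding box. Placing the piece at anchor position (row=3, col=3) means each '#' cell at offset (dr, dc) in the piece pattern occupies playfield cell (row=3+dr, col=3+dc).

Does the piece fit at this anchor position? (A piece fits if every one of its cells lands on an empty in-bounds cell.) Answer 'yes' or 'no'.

Answer: no

Derivation:
Check each piece cell at anchor (3, 3):
  offset (0,1) -> (3,4): empty -> OK
  offset (0,2) -> (3,5): empty -> OK
  offset (1,0) -> (4,3): occupied ('#') -> FAIL
  offset (1,1) -> (4,4): empty -> OK
All cells valid: no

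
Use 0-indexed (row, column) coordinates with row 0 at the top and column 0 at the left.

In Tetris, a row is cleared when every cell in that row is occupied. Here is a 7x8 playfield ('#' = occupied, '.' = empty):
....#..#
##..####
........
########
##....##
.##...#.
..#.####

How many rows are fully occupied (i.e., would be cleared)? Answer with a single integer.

Check each row:
  row 0: 6 empty cells -> not full
  row 1: 2 empty cells -> not full
  row 2: 8 empty cells -> not full
  row 3: 0 empty cells -> FULL (clear)
  row 4: 4 empty cells -> not full
  row 5: 5 empty cells -> not full
  row 6: 3 empty cells -> not full
Total rows cleared: 1

Answer: 1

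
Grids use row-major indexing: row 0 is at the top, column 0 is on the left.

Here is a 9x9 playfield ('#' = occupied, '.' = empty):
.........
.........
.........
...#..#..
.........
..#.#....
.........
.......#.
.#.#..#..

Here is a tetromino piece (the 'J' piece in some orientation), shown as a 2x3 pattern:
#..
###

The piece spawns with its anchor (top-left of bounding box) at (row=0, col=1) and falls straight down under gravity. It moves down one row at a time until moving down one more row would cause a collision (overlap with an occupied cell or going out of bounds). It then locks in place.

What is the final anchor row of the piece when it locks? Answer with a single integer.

Spawn at (row=0, col=1). Try each row:
  row 0: fits
  row 1: fits
  row 2: blocked -> lock at row 1

Answer: 1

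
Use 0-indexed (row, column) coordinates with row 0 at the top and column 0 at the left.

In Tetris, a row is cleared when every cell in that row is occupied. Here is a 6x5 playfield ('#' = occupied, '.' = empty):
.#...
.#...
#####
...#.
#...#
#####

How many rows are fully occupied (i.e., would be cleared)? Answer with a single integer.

Check each row:
  row 0: 4 empty cells -> not full
  row 1: 4 empty cells -> not full
  row 2: 0 empty cells -> FULL (clear)
  row 3: 4 empty cells -> not full
  row 4: 3 empty cells -> not full
  row 5: 0 empty cells -> FULL (clear)
Total rows cleared: 2

Answer: 2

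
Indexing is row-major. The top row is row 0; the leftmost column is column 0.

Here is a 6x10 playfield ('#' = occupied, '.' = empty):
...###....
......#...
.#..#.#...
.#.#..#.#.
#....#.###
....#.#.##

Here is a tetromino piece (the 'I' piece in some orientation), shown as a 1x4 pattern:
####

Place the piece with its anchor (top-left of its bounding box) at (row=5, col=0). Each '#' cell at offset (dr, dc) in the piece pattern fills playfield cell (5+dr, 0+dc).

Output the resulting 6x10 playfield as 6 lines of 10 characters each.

Answer: ...###....
......#...
.#..#.#...
.#.#..#.#.
#....#.###
#####.#.##

Derivation:
Fill (5+0,0+0) = (5,0)
Fill (5+0,0+1) = (5,1)
Fill (5+0,0+2) = (5,2)
Fill (5+0,0+3) = (5,3)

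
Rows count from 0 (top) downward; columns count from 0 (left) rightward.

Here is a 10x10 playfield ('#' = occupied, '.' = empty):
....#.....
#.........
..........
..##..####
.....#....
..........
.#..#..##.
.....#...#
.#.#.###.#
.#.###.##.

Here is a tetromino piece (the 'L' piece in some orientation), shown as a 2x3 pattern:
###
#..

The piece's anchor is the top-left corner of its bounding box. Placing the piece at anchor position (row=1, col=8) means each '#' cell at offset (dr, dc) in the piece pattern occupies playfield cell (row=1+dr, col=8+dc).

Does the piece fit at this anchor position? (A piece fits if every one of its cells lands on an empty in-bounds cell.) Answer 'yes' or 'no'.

Check each piece cell at anchor (1, 8):
  offset (0,0) -> (1,8): empty -> OK
  offset (0,1) -> (1,9): empty -> OK
  offset (0,2) -> (1,10): out of bounds -> FAIL
  offset (1,0) -> (2,8): empty -> OK
All cells valid: no

Answer: no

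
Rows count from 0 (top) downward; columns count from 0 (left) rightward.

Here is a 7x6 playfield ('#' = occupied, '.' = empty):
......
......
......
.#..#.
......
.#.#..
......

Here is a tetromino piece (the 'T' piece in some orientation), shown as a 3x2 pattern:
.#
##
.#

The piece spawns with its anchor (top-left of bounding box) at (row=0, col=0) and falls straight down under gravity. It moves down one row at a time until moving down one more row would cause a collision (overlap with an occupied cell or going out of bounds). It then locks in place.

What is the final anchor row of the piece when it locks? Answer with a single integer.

Answer: 0

Derivation:
Spawn at (row=0, col=0). Try each row:
  row 0: fits
  row 1: blocked -> lock at row 0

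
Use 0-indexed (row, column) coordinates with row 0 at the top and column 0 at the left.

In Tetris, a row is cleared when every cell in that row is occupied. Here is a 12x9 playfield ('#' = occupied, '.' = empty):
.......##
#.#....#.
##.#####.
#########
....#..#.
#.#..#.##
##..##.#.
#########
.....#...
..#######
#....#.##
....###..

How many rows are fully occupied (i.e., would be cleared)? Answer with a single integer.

Check each row:
  row 0: 7 empty cells -> not full
  row 1: 6 empty cells -> not full
  row 2: 2 empty cells -> not full
  row 3: 0 empty cells -> FULL (clear)
  row 4: 7 empty cells -> not full
  row 5: 4 empty cells -> not full
  row 6: 4 empty cells -> not full
  row 7: 0 empty cells -> FULL (clear)
  row 8: 8 empty cells -> not full
  row 9: 2 empty cells -> not full
  row 10: 5 empty cells -> not full
  row 11: 6 empty cells -> not full
Total rows cleared: 2

Answer: 2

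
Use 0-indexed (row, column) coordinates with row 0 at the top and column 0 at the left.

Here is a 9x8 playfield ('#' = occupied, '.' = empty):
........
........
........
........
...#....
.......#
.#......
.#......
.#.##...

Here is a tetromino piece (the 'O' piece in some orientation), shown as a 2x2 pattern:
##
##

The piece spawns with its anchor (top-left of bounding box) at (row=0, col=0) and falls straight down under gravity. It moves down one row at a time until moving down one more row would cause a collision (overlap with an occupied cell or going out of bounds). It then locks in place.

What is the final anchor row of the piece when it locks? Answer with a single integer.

Spawn at (row=0, col=0). Try each row:
  row 0: fits
  row 1: fits
  row 2: fits
  row 3: fits
  row 4: fits
  row 5: blocked -> lock at row 4

Answer: 4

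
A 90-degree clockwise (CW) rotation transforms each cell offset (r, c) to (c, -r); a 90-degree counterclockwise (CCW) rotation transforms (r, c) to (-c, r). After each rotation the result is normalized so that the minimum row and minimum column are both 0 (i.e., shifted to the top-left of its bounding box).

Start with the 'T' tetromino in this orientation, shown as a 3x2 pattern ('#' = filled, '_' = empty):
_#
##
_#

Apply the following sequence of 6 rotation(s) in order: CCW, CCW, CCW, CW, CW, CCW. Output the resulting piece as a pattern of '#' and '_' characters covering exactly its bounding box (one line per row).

Start:
_#
##
_#
After rotation 1 (CCW):
###
_#_
After rotation 2 (CCW):
#_
##
#_
After rotation 3 (CCW):
_#_
###
After rotation 4 (CW):
#_
##
#_
After rotation 5 (CW):
###
_#_
After rotation 6 (CCW):
#_
##
#_

Answer: #_
##
#_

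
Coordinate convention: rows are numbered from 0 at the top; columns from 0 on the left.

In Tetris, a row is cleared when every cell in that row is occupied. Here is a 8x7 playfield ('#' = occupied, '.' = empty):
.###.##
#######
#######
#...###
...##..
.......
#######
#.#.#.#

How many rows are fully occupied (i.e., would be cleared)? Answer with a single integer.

Check each row:
  row 0: 2 empty cells -> not full
  row 1: 0 empty cells -> FULL (clear)
  row 2: 0 empty cells -> FULL (clear)
  row 3: 3 empty cells -> not full
  row 4: 5 empty cells -> not full
  row 5: 7 empty cells -> not full
  row 6: 0 empty cells -> FULL (clear)
  row 7: 3 empty cells -> not full
Total rows cleared: 3

Answer: 3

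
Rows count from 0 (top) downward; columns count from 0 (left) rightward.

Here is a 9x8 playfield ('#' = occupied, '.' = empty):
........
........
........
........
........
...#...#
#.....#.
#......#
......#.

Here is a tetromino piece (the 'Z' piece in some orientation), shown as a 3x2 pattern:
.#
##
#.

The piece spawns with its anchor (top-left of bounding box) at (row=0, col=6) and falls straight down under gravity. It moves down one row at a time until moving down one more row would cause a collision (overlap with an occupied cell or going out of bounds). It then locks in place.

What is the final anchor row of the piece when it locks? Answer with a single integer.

Spawn at (row=0, col=6). Try each row:
  row 0: fits
  row 1: fits
  row 2: fits
  row 3: fits
  row 4: blocked -> lock at row 3

Answer: 3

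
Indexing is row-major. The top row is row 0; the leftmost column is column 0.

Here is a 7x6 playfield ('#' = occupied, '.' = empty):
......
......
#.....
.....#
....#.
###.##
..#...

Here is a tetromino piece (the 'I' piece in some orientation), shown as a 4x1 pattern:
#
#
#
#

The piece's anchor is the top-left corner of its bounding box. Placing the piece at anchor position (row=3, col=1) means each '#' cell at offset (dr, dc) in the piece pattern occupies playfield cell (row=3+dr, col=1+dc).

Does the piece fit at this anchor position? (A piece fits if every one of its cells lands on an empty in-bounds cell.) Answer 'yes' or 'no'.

Answer: no

Derivation:
Check each piece cell at anchor (3, 1):
  offset (0,0) -> (3,1): empty -> OK
  offset (1,0) -> (4,1): empty -> OK
  offset (2,0) -> (5,1): occupied ('#') -> FAIL
  offset (3,0) -> (6,1): empty -> OK
All cells valid: no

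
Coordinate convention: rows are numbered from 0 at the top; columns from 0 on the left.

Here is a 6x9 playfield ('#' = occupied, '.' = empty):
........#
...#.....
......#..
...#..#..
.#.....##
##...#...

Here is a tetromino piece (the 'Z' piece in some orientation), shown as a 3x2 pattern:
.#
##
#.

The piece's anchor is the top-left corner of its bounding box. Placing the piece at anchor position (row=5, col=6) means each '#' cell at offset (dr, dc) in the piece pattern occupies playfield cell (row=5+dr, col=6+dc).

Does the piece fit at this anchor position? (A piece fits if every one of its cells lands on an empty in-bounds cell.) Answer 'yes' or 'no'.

Answer: no

Derivation:
Check each piece cell at anchor (5, 6):
  offset (0,1) -> (5,7): empty -> OK
  offset (1,0) -> (6,6): out of bounds -> FAIL
  offset (1,1) -> (6,7): out of bounds -> FAIL
  offset (2,0) -> (7,6): out of bounds -> FAIL
All cells valid: no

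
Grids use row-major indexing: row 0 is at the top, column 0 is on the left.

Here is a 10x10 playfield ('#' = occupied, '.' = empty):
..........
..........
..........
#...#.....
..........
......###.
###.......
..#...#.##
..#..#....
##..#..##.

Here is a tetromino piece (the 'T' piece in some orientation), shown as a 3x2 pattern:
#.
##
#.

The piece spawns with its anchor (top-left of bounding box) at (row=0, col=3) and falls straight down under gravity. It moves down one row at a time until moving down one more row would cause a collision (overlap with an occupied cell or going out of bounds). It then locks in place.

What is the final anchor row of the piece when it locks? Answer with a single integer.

Spawn at (row=0, col=3). Try each row:
  row 0: fits
  row 1: fits
  row 2: blocked -> lock at row 1

Answer: 1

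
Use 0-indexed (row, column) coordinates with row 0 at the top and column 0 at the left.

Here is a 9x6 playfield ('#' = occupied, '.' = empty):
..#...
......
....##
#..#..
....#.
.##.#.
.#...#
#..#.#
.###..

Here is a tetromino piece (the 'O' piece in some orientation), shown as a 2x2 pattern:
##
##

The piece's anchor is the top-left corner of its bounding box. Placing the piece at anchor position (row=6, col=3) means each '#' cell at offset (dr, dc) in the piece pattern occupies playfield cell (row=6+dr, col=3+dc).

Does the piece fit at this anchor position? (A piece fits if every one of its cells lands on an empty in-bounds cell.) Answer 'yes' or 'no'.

Check each piece cell at anchor (6, 3):
  offset (0,0) -> (6,3): empty -> OK
  offset (0,1) -> (6,4): empty -> OK
  offset (1,0) -> (7,3): occupied ('#') -> FAIL
  offset (1,1) -> (7,4): empty -> OK
All cells valid: no

Answer: no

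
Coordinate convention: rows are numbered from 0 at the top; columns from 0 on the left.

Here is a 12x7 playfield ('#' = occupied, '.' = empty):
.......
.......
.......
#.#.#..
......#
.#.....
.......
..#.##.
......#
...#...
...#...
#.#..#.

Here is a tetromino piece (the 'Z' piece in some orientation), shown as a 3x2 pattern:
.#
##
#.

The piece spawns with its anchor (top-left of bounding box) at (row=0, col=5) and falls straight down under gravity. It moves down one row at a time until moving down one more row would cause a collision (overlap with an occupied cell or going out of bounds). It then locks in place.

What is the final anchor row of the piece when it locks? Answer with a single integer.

Spawn at (row=0, col=5). Try each row:
  row 0: fits
  row 1: fits
  row 2: fits
  row 3: blocked -> lock at row 2

Answer: 2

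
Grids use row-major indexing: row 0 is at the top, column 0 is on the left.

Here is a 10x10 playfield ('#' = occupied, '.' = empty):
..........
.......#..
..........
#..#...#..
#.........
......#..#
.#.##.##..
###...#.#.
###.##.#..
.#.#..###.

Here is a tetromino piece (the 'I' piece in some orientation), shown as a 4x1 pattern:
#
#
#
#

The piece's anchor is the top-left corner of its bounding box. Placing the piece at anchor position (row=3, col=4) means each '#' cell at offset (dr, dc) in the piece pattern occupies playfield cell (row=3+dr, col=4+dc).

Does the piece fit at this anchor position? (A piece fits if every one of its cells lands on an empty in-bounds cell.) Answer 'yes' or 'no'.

Check each piece cell at anchor (3, 4):
  offset (0,0) -> (3,4): empty -> OK
  offset (1,0) -> (4,4): empty -> OK
  offset (2,0) -> (5,4): empty -> OK
  offset (3,0) -> (6,4): occupied ('#') -> FAIL
All cells valid: no

Answer: no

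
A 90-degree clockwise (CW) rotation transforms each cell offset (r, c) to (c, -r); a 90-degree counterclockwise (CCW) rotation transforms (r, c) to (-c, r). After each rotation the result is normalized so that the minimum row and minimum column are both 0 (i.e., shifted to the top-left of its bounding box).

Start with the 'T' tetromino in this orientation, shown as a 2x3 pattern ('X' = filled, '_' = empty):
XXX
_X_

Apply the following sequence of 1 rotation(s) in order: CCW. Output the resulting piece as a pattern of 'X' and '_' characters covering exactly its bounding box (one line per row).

Start:
XXX
_X_
After rotation 1 (CCW):
X_
XX
X_

Answer: X_
XX
X_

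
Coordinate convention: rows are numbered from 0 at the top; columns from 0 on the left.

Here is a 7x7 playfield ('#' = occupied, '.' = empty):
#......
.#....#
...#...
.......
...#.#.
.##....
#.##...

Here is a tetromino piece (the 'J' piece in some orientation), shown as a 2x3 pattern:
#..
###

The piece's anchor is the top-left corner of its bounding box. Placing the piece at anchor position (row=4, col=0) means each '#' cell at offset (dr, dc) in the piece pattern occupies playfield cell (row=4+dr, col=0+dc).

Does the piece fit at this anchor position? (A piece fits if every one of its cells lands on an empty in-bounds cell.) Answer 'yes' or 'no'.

Answer: no

Derivation:
Check each piece cell at anchor (4, 0):
  offset (0,0) -> (4,0): empty -> OK
  offset (1,0) -> (5,0): empty -> OK
  offset (1,1) -> (5,1): occupied ('#') -> FAIL
  offset (1,2) -> (5,2): occupied ('#') -> FAIL
All cells valid: no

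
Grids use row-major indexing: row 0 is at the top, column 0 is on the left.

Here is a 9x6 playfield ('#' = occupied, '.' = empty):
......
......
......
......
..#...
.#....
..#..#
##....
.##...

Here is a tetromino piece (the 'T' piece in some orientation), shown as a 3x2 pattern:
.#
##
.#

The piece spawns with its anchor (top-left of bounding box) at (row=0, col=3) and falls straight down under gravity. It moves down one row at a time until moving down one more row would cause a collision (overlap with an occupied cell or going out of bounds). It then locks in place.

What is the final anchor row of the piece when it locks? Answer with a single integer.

Answer: 6

Derivation:
Spawn at (row=0, col=3). Try each row:
  row 0: fits
  row 1: fits
  row 2: fits
  row 3: fits
  row 4: fits
  row 5: fits
  row 6: fits
  row 7: blocked -> lock at row 6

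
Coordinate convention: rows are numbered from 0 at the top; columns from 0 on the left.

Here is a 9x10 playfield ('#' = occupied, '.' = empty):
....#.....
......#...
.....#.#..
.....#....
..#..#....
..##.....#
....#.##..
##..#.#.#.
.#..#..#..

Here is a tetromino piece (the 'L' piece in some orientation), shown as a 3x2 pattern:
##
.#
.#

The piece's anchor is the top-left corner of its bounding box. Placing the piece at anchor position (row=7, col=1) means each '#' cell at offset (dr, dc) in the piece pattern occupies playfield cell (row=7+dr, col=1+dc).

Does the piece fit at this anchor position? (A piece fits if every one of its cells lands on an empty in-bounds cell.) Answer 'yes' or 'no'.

Answer: no

Derivation:
Check each piece cell at anchor (7, 1):
  offset (0,0) -> (7,1): occupied ('#') -> FAIL
  offset (0,1) -> (7,2): empty -> OK
  offset (1,1) -> (8,2): empty -> OK
  offset (2,1) -> (9,2): out of bounds -> FAIL
All cells valid: no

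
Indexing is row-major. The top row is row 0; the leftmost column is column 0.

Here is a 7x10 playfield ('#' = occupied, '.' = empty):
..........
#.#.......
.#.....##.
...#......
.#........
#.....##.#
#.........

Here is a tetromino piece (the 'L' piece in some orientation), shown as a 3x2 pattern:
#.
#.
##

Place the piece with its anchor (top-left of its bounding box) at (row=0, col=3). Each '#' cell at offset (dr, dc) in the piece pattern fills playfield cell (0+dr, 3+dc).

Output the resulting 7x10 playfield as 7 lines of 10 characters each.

Fill (0+0,3+0) = (0,3)
Fill (0+1,3+0) = (1,3)
Fill (0+2,3+0) = (2,3)
Fill (0+2,3+1) = (2,4)

Answer: ...#......
#.##......
.#.##..##.
...#......
.#........
#.....##.#
#.........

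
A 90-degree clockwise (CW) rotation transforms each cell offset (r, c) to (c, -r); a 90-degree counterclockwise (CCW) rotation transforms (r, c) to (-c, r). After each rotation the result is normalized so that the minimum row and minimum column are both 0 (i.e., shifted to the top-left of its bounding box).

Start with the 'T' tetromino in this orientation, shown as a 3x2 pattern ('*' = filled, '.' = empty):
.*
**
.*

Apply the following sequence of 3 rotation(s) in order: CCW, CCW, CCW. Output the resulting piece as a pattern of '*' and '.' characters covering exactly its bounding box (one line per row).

Start:
.*
**
.*
After rotation 1 (CCW):
***
.*.
After rotation 2 (CCW):
*.
**
*.
After rotation 3 (CCW):
.*.
***

Answer: .*.
***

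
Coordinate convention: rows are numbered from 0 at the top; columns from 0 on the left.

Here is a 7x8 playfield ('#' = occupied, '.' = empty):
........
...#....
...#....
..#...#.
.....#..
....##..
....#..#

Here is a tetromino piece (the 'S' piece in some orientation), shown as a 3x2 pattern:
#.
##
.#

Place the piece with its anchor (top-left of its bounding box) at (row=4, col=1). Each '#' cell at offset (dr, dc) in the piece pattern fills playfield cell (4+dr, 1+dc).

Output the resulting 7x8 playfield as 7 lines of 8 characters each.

Answer: ........
...#....
...#....
..#...#.
.#...#..
.##.##..
..#.#..#

Derivation:
Fill (4+0,1+0) = (4,1)
Fill (4+1,1+0) = (5,1)
Fill (4+1,1+1) = (5,2)
Fill (4+2,1+1) = (6,2)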